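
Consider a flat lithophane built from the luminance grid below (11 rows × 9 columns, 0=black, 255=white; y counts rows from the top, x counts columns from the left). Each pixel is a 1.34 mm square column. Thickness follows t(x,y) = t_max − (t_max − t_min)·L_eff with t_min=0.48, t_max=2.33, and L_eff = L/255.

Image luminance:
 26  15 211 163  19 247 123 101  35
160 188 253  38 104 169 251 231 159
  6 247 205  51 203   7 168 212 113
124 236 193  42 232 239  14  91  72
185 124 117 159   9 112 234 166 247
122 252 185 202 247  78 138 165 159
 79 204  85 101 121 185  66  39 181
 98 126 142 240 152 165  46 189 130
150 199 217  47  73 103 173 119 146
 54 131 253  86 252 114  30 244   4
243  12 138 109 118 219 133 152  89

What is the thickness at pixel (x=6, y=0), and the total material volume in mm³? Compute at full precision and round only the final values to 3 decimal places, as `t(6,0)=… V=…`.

span = t_max - t_min = 2.33 - 0.48 = 1.850
L(6,0) = 123, L_eff = 123/255 = 0.482353
t(6,0) = 2.33 - 1.850·0.482353 = 1.438
Σt over all 11·9 pixels = 44373/340 ≈ 130.5088235
V = pitch²·Σt = 1.34²·44373/340 = 234.342

t(6,0)=1.438 V=234.342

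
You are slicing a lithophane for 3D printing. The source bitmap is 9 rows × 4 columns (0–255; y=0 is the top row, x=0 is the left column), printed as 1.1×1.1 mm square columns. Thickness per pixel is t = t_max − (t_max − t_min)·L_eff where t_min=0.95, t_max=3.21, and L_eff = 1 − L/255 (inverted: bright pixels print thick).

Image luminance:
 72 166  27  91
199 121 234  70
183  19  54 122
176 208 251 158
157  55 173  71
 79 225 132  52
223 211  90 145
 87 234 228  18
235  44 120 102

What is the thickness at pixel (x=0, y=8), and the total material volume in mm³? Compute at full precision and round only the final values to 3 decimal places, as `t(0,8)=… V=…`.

span = t_max - t_min = 3.21 - 0.95 = 2.260
L(0,8) = 235, L_eff = 1 - 235/255 = 0.078431 (inverted)
t(0,8) = 3.21 - 2.260·0.078431 = 3.033
Σt over all 9·4 pixels = 491033/6375 ≈ 77.0247843
V = pitch²·Σt = 1.1²·491033/6375 = 93.200

t(0,8)=3.033 V=93.200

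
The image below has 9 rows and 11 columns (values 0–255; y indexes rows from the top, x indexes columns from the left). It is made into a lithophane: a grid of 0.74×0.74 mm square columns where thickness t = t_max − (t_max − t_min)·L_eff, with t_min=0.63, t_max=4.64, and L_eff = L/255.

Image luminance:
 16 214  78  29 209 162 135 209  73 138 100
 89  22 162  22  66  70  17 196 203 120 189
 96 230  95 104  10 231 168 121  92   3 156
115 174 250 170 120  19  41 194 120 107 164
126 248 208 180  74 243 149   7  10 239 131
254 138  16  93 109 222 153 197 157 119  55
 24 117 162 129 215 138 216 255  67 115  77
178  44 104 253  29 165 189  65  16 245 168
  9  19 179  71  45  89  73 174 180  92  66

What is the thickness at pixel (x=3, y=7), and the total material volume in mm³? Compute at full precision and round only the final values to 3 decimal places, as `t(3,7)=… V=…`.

t(3,7)=0.661 V=144.809

span = t_max - t_min = 4.64 - 0.63 = 4.010
L(3,7) = 253, L_eff = 253/255 = 0.992157
t(3,7) = 4.64 - 4.010·0.992157 = 0.661
Σt over all 9·11 pixels = 1348657/5100 ≈ 264.4425490
V = pitch²·Σt = 0.74²·1348657/5100 = 144.809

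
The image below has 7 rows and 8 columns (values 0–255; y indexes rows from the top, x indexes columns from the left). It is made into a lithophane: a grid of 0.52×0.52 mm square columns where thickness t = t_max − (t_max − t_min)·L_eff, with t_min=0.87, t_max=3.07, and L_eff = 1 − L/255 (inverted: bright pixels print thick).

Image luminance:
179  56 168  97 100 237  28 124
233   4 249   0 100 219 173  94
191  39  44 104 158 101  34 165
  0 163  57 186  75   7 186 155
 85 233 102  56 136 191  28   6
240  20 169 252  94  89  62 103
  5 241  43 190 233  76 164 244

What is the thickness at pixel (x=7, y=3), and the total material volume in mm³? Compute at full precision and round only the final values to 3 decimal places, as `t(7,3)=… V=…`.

t(7,3)=2.207 V=29.009

span = t_max - t_min = 3.07 - 0.87 = 2.200
L(7,3) = 155, L_eff = 1 - 155/255 = 0.392157 (inverted)
t(7,3) = 3.07 - 2.200·0.392157 = 2.207
Σt over all 7·8 pixels = 136786/1275 ≈ 107.2831373
V = pitch²·Σt = 0.52²·136786/1275 = 29.009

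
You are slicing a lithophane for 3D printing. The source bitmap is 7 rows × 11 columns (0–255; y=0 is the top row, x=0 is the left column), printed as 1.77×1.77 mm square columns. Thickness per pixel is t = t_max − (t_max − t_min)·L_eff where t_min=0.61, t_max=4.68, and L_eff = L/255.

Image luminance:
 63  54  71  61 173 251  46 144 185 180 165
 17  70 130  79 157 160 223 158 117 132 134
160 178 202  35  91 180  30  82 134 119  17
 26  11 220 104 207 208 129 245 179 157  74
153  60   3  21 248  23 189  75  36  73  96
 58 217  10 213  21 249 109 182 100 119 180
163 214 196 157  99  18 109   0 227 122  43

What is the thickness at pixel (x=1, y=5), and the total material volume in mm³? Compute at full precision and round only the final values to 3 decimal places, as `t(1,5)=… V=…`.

span = t_max - t_min = 4.68 - 0.61 = 4.070
L(1,5) = 217, L_eff = 217/255 = 0.850980
t(1,5) = 4.68 - 4.070·0.850980 = 1.217
Σt over all 7·11 pixels = 5387393/25500 ≈ 211.2703137
V = pitch²·Σt = 1.77²·5387393/25500 = 661.889

t(1,5)=1.217 V=661.889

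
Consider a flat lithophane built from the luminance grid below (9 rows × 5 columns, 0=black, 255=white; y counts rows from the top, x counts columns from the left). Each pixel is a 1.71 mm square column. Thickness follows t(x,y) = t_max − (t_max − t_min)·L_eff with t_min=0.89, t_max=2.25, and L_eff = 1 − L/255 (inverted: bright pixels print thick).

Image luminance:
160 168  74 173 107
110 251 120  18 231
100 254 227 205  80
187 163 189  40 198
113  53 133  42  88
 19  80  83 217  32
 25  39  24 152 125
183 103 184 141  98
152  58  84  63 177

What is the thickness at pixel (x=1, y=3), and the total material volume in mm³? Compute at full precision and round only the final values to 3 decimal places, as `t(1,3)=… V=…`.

t(1,3)=1.759 V=203.242

span = t_max - t_min = 2.25 - 0.89 = 1.360
L(1,3) = 163, L_eff = 1 - 163/255 = 0.360784 (inverted)
t(1,3) = 2.25 - 1.360·0.360784 = 1.759
Σt over all 9·5 pixels = 69.506
V = pitch²·Σt = 1.71²·69.506 = 203.242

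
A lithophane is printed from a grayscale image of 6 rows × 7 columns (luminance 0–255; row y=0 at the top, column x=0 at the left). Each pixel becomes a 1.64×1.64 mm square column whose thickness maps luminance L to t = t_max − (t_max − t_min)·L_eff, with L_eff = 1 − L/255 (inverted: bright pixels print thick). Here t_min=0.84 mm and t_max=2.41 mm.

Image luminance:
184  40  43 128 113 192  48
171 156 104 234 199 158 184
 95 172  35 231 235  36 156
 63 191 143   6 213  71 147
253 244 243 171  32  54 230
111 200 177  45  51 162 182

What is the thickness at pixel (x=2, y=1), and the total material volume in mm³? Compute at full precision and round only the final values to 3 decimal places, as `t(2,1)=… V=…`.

t(2,1)=1.480 V=192.640

span = t_max - t_min = 2.41 - 0.84 = 1.570
L(2,1) = 104, L_eff = 1 - 104/255 = 0.592157 (inverted)
t(2,1) = 2.41 - 1.570·0.592157 = 1.480
Σt over all 6·7 pixels = 1826411/25500 ≈ 71.6239608
V = pitch²·Σt = 1.64²·1826411/25500 = 192.640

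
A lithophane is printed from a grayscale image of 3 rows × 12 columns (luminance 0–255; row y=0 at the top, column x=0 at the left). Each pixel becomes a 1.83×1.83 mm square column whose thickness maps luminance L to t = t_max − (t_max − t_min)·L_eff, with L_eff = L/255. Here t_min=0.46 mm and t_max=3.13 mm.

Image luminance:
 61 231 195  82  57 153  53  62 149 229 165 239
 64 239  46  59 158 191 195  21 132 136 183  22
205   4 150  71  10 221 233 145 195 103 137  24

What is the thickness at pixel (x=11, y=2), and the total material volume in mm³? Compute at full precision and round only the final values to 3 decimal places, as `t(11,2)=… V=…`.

span = t_max - t_min = 3.13 - 0.46 = 2.670
L(11,2) = 24, L_eff = 24/255 = 0.094118
t(11,2) = 3.13 - 2.670·0.094118 = 2.879
Σt over all 3·12 pixels = 5466/85 ≈ 64.3058824
V = pitch²·Σt = 1.83²·5466/85 = 215.354

t(11,2)=2.879 V=215.354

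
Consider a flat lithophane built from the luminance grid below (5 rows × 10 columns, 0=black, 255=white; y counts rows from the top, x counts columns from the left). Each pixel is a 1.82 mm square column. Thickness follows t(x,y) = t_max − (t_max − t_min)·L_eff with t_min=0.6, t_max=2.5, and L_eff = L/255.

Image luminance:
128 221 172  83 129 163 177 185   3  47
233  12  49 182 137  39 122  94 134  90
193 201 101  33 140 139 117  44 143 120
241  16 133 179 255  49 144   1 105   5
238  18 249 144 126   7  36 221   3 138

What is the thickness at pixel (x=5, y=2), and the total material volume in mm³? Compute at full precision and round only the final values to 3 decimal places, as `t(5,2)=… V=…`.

span = t_max - t_min = 2.5 - 0.6 = 1.900
L(5,2) = 139, L_eff = 139/255 = 0.545098
t(5,2) = 2.5 - 1.900·0.545098 = 1.464
Σt over all 5·10 pixels = 205909/2550 ≈ 80.7486275
V = pitch²·Σt = 1.82²·205909/2550 = 267.472

t(5,2)=1.464 V=267.472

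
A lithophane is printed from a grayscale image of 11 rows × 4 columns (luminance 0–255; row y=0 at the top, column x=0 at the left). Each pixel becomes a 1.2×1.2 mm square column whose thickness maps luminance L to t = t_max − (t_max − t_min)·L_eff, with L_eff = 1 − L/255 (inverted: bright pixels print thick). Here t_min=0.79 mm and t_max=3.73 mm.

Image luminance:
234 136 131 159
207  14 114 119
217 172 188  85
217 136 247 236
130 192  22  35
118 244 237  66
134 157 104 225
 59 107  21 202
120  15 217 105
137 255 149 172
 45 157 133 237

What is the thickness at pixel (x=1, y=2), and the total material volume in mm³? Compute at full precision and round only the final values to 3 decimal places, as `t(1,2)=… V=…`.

t(1,2)=2.773 V=156.426

span = t_max - t_min = 3.73 - 0.79 = 2.940
L(1,2) = 172, L_eff = 1 - 172/255 = 0.325490 (inverted)
t(1,2) = 3.73 - 2.940·0.325490 = 2.773
Σt over all 11·4 pixels = 461673/4250 ≈ 108.6289412
V = pitch²·Σt = 1.2²·461673/4250 = 156.426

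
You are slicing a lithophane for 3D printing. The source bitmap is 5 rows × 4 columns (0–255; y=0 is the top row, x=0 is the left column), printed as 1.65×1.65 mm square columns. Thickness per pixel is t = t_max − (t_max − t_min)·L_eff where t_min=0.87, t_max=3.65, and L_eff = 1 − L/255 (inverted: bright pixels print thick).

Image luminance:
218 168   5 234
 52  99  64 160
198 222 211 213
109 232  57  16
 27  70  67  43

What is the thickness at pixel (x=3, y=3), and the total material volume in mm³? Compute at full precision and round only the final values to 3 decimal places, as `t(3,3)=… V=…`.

t(3,3)=1.044 V=120.534

span = t_max - t_min = 3.65 - 0.87 = 2.780
L(3,3) = 16, L_eff = 1 - 16/255 = 0.937255 (inverted)
t(3,3) = 3.65 - 2.780·0.937255 = 1.044
Σt over all 5·4 pixels = 6641/150 ≈ 44.2733333
V = pitch²·Σt = 1.65²·6641/150 = 120.534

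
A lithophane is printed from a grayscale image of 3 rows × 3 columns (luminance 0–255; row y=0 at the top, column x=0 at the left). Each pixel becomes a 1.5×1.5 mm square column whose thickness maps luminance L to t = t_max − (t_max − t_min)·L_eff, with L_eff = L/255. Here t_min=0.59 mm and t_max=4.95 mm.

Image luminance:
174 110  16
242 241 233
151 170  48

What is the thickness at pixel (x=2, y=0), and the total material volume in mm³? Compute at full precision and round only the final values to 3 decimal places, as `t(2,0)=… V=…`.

t(2,0)=4.676 V=46.956

span = t_max - t_min = 4.95 - 0.59 = 4.360
L(2,0) = 16, L_eff = 16/255 = 0.062745
t(2,0) = 4.95 - 4.360·0.062745 = 4.676
Σt over all 3·3 pixels = 106433/5100 ≈ 20.8692157
V = pitch²·Σt = 1.5²·106433/5100 = 46.956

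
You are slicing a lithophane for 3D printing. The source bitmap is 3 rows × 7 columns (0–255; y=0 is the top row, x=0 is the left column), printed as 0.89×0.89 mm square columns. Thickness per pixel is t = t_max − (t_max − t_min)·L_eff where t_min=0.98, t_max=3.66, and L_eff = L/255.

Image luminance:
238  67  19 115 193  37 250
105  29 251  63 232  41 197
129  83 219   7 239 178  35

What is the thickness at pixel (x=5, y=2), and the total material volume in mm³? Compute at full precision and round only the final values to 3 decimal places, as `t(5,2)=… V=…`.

span = t_max - t_min = 3.66 - 0.98 = 2.680
L(5,2) = 178, L_eff = 178/255 = 0.698039
t(5,2) = 3.66 - 2.680·0.698039 = 1.789
Σt over all 3·7 pixels = 204849/4250 ≈ 48.1997647
V = pitch²·Σt = 0.89²·204849/4250 = 38.179

t(5,2)=1.789 V=38.179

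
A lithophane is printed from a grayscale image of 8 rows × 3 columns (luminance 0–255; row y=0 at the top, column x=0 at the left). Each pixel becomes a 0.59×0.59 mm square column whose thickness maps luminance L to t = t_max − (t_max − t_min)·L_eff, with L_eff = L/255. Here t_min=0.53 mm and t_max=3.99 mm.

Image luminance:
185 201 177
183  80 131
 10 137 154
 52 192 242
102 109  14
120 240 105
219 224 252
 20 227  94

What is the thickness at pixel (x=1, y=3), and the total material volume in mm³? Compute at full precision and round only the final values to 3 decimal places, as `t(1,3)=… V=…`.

t(1,3)=1.385 V=16.944

span = t_max - t_min = 3.99 - 0.53 = 3.460
L(1,3) = 192, L_eff = 192/255 = 0.752941
t(1,3) = 3.99 - 3.460·0.752941 = 1.385
Σt over all 8·3 pixels = 62063/1275 ≈ 48.6768627
V = pitch²·Σt = 0.59²·62063/1275 = 16.944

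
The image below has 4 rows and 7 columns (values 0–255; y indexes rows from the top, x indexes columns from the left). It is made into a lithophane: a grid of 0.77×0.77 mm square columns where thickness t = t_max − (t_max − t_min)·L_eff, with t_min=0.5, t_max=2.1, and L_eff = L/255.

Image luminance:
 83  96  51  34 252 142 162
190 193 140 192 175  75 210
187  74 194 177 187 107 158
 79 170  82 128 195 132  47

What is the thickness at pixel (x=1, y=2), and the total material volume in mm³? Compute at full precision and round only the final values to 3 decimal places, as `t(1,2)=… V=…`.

t(1,2)=1.636 V=20.309

span = t_max - t_min = 2.1 - 0.5 = 1.600
L(1,2) = 74, L_eff = 74/255 = 0.290196
t(1,2) = 2.1 - 1.600·0.290196 = 1.636
Σt over all 4·7 pixels = 14558/425 ≈ 34.2541176
V = pitch²·Σt = 0.77²·14558/425 = 20.309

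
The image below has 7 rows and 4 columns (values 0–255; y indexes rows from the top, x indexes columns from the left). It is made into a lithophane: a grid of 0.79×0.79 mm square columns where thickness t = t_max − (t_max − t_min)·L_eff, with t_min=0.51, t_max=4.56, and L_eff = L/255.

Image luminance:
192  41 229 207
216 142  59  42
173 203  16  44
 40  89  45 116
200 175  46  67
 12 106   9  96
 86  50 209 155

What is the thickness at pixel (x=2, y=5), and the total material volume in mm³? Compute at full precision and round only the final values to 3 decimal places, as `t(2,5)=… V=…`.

span = t_max - t_min = 4.56 - 0.51 = 4.050
L(2,5) = 9, L_eff = 9/255 = 0.035294
t(2,5) = 4.56 - 4.050·0.035294 = 4.417
Σt over all 7·4 pixels = 134301/1700 ≈ 79.0005882
V = pitch²·Σt = 0.79²·134301/1700 = 49.304

t(2,5)=4.417 V=49.304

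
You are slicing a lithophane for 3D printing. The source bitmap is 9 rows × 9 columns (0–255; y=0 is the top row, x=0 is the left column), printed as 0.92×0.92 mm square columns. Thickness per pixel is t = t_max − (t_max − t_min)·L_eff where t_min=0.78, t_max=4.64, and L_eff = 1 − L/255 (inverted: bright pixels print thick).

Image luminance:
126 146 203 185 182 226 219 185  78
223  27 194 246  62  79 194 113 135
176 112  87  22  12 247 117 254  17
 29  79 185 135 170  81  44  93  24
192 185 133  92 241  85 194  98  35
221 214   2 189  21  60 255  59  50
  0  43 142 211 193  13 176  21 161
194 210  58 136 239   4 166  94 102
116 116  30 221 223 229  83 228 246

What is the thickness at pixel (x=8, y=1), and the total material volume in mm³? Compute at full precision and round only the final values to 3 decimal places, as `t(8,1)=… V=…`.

span = t_max - t_min = 4.64 - 0.78 = 3.860
L(8,1) = 135, L_eff = 1 - 135/255 = 0.470588 (inverted)
t(8,1) = 4.64 - 3.860·0.470588 = 2.824
Σt over all 9·9 pixels = 2868329/12750 ≈ 224.9669804
V = pitch²·Σt = 0.92²·2868329/12750 = 190.412

t(8,1)=2.824 V=190.412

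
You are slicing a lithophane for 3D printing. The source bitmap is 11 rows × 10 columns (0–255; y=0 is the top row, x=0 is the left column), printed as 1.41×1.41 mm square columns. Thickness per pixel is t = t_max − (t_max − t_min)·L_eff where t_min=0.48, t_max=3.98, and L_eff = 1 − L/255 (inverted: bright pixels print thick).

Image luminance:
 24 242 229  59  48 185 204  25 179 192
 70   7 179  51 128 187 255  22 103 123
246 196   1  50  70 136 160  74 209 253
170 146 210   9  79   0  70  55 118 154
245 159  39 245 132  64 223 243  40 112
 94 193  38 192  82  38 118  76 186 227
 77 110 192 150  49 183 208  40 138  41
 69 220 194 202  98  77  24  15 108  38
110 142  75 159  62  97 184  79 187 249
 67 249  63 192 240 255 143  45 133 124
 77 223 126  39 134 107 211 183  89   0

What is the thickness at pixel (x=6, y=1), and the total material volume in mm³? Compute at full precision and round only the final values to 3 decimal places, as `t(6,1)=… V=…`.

t(6,1)=3.980 V=485.389

span = t_max - t_min = 3.98 - 0.48 = 3.500
L(6,1) = 255, L_eff = 1 - 255/255 = 0.000000 (inverted)
t(6,1) = 3.98 - 3.500·0.000000 = 3.980
Σt over all 11·10 pixels = 8301/34 ≈ 244.1470588
V = pitch²·Σt = 1.41²·8301/34 = 485.389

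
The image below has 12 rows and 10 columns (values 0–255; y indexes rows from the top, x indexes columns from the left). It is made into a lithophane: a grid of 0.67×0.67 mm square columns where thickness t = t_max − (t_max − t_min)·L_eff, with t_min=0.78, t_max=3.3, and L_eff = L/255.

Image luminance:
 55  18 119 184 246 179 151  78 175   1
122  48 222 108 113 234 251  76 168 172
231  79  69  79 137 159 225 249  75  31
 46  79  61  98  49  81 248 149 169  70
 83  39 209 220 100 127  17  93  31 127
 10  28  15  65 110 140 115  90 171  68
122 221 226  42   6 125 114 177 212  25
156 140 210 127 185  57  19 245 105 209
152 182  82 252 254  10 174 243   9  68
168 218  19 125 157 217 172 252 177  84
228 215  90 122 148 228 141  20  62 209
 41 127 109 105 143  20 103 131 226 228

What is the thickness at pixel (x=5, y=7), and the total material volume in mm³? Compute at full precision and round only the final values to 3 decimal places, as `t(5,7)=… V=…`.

t(5,7)=2.737 V=109.465

span = t_max - t_min = 3.3 - 0.78 = 2.520
L(5,7) = 57, L_eff = 57/255 = 0.223529
t(5,7) = 3.3 - 2.520·0.223529 = 2.737
Σt over all 12·10 pixels = 518184/2125 ≈ 243.8512941
V = pitch²·Σt = 0.67²·518184/2125 = 109.465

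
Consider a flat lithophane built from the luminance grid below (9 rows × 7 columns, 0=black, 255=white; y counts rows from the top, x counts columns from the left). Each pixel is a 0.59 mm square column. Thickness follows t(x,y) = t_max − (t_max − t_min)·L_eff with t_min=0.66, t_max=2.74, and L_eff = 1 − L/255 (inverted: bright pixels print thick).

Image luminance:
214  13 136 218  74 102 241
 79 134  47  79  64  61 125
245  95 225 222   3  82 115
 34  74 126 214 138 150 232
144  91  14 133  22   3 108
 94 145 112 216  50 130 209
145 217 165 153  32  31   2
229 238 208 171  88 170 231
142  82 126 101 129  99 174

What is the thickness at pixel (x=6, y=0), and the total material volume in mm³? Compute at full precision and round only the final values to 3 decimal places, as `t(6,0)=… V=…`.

span = t_max - t_min = 2.74 - 0.66 = 2.080
L(6,0) = 241, L_eff = 1 - 241/255 = 0.054902 (inverted)
t(6,0) = 2.74 - 2.080·0.054902 = 2.626
Σt over all 9·7 pixels = 1356529/12750 ≈ 106.3944314
V = pitch²·Σt = 0.59²·1356529/12750 = 37.036

t(6,0)=2.626 V=37.036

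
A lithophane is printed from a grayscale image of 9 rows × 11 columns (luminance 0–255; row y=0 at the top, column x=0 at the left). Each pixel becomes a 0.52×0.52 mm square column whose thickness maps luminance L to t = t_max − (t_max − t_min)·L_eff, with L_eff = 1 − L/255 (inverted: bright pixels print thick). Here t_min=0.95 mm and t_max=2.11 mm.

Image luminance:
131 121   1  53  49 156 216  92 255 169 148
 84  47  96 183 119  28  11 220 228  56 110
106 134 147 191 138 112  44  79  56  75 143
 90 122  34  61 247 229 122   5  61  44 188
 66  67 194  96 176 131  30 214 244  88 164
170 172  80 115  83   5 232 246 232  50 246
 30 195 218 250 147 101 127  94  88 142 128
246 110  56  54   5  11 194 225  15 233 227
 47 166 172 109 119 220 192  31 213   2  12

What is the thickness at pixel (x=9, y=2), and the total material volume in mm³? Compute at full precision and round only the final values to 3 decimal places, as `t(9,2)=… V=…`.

t(9,2)=1.291 V=40.537

span = t_max - t_min = 2.11 - 0.95 = 1.160
L(9,2) = 75, L_eff = 1 - 75/255 = 0.705882 (inverted)
t(9,2) = 2.11 - 1.160·0.705882 = 1.291
Σt over all 9·11 pixels = 3822871/25500 ≈ 149.9165098
V = pitch²·Σt = 0.52²·3822871/25500 = 40.537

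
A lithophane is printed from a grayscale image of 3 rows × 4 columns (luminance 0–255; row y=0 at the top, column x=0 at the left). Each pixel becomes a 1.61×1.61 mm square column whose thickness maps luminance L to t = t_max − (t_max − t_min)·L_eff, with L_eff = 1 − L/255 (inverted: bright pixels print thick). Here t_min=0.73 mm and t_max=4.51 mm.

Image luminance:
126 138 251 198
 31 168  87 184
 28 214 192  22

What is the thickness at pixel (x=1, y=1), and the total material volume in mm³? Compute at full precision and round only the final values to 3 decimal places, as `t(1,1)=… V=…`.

span = t_max - t_min = 4.51 - 0.73 = 3.780
L(1,1) = 168, L_eff = 1 - 168/255 = 0.341176 (inverted)
t(1,1) = 4.51 - 3.780·0.341176 = 3.220
Σt over all 3·4 pixels = 140487/4250 ≈ 33.0557647
V = pitch²·Σt = 1.61²·140487/4250 = 85.684

t(1,1)=3.220 V=85.684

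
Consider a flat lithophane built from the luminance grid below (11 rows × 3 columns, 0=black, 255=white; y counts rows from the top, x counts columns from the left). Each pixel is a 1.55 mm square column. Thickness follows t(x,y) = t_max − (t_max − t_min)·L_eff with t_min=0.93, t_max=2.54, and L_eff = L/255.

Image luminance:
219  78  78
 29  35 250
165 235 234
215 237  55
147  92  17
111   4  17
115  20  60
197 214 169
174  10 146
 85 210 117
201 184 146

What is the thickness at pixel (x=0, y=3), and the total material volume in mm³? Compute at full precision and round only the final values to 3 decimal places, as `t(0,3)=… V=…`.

span = t_max - t_min = 2.54 - 0.93 = 1.610
L(0,3) = 215, L_eff = 215/255 = 0.843137
t(0,3) = 2.54 - 1.610·0.843137 = 1.183
Σt over all 11·3 pixels = 120882/2125 ≈ 56.8856471
V = pitch²·Σt = 1.55²·120882/2125 = 136.668

t(0,3)=1.183 V=136.668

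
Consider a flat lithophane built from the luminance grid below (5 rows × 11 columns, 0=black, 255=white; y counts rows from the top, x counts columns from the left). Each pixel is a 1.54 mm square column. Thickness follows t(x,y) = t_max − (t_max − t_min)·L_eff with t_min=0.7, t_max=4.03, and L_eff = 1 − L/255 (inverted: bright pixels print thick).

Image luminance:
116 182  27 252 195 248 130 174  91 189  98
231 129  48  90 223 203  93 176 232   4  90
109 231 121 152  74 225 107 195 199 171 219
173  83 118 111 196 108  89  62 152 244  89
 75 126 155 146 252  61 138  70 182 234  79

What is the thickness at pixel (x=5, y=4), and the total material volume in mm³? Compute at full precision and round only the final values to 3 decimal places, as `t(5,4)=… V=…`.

span = t_max - t_min = 4.03 - 0.7 = 3.330
L(5,4) = 61, L_eff = 1 - 61/255 = 0.760784 (inverted)
t(5,4) = 4.03 - 3.330·0.760784 = 1.497
Σt over all 5·11 pixels = 1211587/8500 ≈ 142.5396471
V = pitch²·Σt = 1.54²·1211587/8500 = 338.047

t(5,4)=1.497 V=338.047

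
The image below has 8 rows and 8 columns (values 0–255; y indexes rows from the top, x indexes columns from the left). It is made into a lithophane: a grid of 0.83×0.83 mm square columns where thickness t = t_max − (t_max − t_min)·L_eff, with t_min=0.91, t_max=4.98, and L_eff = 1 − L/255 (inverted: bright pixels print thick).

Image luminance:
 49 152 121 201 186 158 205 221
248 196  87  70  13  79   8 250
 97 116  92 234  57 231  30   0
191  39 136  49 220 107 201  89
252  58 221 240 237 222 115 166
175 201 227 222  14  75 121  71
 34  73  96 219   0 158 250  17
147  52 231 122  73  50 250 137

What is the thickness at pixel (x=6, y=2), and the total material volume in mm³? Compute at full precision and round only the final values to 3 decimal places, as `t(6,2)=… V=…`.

span = t_max - t_min = 4.98 - 0.91 = 4.070
L(6,2) = 30, L_eff = 1 - 30/255 = 0.882353 (inverted)
t(6,2) = 4.98 - 4.070·0.882353 = 1.389
Σt over all 8·8 pixels = 5009333/25500 ≈ 196.4444314
V = pitch²·Σt = 0.83²·5009333/25500 = 135.331

t(6,2)=1.389 V=135.331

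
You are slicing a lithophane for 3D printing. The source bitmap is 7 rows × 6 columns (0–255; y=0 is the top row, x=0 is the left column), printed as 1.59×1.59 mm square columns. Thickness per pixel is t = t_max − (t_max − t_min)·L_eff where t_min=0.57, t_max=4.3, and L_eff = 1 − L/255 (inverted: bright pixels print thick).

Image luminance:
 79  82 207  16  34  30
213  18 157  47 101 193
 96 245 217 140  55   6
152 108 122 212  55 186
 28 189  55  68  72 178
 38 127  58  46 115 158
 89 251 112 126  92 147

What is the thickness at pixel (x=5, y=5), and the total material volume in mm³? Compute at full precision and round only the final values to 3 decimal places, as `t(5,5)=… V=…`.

span = t_max - t_min = 4.3 - 0.57 = 3.730
L(5,5) = 158, L_eff = 1 - 158/255 = 0.380392 (inverted)
t(5,5) = 4.3 - 3.730·0.380392 = 2.881
Σt over all 7·6 pixels = 237103/2550 ≈ 92.9815686
V = pitch²·Σt = 1.59²·237103/2550 = 235.067

t(5,5)=2.881 V=235.067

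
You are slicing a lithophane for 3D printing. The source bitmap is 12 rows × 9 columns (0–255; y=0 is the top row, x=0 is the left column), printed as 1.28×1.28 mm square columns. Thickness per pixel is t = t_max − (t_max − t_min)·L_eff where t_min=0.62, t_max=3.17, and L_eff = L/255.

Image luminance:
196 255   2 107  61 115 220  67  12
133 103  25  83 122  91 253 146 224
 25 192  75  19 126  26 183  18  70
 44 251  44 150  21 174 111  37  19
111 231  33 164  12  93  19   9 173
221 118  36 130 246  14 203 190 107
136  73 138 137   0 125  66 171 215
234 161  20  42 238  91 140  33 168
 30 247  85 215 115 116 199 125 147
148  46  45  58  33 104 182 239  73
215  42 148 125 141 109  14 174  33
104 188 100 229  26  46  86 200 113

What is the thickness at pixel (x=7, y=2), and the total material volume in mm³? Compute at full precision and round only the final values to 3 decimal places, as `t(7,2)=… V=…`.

span = t_max - t_min = 3.17 - 0.62 = 2.550
L(7,2) = 18, L_eff = 18/255 = 0.070588
t(7,2) = 3.17 - 2.550·0.070588 = 2.990
Σt over all 12·9 pixels = 218.38
V = pitch²·Σt = 1.28²·218.38 = 357.794

t(7,2)=2.990 V=357.794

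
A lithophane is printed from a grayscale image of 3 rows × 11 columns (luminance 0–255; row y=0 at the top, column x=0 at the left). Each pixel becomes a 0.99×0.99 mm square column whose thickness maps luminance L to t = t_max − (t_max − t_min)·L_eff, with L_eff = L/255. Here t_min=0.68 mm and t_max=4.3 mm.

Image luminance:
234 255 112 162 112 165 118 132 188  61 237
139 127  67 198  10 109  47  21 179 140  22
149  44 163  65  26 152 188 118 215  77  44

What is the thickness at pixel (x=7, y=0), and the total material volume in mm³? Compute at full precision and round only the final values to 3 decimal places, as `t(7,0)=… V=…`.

span = t_max - t_min = 4.3 - 0.68 = 3.620
L(7,0) = 132, L_eff = 132/255 = 0.517647
t(7,0) = 4.3 - 3.620·0.517647 = 2.426
Σt over all 3·11 pixels = 1071469/12750 ≈ 84.0367843
V = pitch²·Σt = 0.99²·1071469/12750 = 82.364

t(7,0)=2.426 V=82.364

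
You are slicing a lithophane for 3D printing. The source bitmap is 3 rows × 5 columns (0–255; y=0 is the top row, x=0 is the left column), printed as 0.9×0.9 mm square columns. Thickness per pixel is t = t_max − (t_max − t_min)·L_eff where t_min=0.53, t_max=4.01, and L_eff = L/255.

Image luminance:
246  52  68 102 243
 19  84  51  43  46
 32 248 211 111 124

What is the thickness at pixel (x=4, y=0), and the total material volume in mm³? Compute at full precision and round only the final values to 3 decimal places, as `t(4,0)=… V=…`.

span = t_max - t_min = 4.01 - 0.53 = 3.480
L(4,0) = 243, L_eff = 243/255 = 0.952941
t(4,0) = 4.01 - 3.480·0.952941 = 0.694
Σt over all 3·5 pixels = 63279/1700 ≈ 37.2229412
V = pitch²·Σt = 0.9²·63279/1700 = 30.151

t(4,0)=0.694 V=30.151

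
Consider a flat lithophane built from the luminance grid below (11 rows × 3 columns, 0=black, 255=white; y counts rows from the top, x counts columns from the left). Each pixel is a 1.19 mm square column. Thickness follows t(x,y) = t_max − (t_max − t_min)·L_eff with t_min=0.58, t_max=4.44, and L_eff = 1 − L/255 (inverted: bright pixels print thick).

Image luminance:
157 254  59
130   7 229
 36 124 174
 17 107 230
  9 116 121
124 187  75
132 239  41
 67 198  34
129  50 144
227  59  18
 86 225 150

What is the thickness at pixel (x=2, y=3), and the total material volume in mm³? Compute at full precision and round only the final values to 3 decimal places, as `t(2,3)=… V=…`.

span = t_max - t_min = 4.44 - 0.58 = 3.860
L(2,3) = 230, L_eff = 1 - 230/255 = 0.098039 (inverted)
t(2,3) = 4.44 - 3.860·0.098039 = 4.062
Σt over all 11·3 pixels = 20147/255 ≈ 79.0078431
V = pitch²·Σt = 1.19²·20147/255 = 111.883

t(2,3)=4.062 V=111.883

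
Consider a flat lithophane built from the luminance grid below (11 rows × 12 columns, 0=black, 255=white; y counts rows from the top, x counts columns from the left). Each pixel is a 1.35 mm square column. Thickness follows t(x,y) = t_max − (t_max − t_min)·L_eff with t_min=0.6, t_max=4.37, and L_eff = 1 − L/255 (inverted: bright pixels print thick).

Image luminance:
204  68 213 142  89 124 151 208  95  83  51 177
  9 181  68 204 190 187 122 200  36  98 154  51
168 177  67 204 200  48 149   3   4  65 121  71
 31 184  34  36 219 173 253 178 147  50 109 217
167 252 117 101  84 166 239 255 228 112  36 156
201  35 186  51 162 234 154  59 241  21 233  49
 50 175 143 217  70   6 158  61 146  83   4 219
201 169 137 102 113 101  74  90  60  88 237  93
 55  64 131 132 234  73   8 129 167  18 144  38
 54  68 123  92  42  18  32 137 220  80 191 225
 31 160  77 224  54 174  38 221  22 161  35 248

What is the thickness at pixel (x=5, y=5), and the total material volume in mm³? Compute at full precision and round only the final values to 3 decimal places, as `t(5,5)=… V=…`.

t(5,5)=4.060 V=582.701

span = t_max - t_min = 4.37 - 0.6 = 3.770
L(5,5) = 234, L_eff = 1 - 234/255 = 0.082353 (inverted)
t(5,5) = 4.37 - 3.770·0.082353 = 4.060
Σt over all 11·12 pixels = 319.726
V = pitch²·Σt = 1.35²·319.726 = 582.701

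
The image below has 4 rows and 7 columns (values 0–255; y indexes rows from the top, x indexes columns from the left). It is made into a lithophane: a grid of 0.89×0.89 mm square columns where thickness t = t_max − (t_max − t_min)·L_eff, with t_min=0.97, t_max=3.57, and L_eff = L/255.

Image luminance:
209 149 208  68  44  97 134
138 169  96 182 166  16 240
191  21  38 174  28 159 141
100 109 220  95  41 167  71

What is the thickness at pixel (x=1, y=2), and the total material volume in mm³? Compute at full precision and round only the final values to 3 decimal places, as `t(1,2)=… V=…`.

t(1,2)=3.356 V=51.145

span = t_max - t_min = 3.57 - 0.97 = 2.600
L(1,2) = 21, L_eff = 21/255 = 0.082353
t(1,2) = 3.57 - 2.600·0.082353 = 3.356
Σt over all 4·7 pixels = 27442/425 ≈ 64.5694118
V = pitch²·Σt = 0.89²·27442/425 = 51.145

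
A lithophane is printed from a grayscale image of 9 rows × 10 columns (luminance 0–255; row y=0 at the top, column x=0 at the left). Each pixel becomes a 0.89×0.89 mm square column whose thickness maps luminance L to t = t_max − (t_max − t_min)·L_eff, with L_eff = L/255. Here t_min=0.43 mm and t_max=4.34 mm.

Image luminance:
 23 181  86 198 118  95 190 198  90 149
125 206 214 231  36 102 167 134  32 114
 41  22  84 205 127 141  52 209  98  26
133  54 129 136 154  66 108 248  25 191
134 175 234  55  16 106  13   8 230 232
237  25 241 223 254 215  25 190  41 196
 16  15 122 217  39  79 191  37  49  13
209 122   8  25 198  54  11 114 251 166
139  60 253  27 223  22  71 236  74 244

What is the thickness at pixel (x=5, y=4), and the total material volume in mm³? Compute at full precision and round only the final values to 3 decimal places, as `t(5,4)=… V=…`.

t(5,4)=2.715 V=174.907

span = t_max - t_min = 4.34 - 0.43 = 3.910
L(5,4) = 106, L_eff = 106/255 = 0.415686
t(5,4) = 4.34 - 3.910·0.415686 = 2.715
Σt over all 9·10 pixels = 220.814
V = pitch²·Σt = 0.89²·220.814 = 174.907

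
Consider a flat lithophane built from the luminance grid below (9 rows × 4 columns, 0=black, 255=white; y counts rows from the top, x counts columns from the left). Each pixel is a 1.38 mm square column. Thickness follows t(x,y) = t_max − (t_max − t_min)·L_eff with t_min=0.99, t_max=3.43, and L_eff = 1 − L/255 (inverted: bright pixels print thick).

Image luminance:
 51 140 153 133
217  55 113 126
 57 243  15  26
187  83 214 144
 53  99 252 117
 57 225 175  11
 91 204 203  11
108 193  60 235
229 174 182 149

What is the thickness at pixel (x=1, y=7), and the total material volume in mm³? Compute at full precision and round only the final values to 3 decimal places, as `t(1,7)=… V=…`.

t(1,7)=2.837 V=155.067

span = t_max - t_min = 3.43 - 0.99 = 2.440
L(1,7) = 193, L_eff = 1 - 193/255 = 0.243137 (inverted)
t(1,7) = 3.43 - 2.440·0.243137 = 2.837
Σt over all 9·4 pixels = 34606/425 ≈ 81.4258824
V = pitch²·Σt = 1.38²·34606/425 = 155.067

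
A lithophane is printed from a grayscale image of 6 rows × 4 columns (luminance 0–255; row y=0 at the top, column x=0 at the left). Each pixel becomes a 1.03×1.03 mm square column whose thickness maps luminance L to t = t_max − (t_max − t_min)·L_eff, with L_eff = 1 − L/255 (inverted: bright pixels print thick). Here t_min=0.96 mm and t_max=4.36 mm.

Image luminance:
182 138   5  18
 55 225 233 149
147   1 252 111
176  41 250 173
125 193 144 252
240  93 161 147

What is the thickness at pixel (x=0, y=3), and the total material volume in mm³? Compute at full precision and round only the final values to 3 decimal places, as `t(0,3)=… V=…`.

span = t_max - t_min = 4.36 - 0.96 = 3.400
L(0,3) = 176, L_eff = 1 - 176/255 = 0.309804 (inverted)
t(0,3) = 4.36 - 3.400·0.309804 = 3.307
Σt over all 6·4 pixels = 5239/75 ≈ 69.8533333
V = pitch²·Σt = 1.03²·5239/75 = 74.107

t(0,3)=3.307 V=74.107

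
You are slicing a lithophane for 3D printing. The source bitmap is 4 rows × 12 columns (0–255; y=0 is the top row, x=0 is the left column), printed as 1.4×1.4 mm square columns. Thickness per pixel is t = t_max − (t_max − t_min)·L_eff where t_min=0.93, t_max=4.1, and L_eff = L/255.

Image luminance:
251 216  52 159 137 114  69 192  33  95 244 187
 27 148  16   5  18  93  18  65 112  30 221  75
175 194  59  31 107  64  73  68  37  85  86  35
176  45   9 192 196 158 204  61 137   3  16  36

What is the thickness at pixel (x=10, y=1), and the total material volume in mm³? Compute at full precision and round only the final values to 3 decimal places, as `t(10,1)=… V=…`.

span = t_max - t_min = 4.1 - 0.93 = 3.170
L(10,1) = 221, L_eff = 221/255 = 0.866667
t(10,1) = 4.1 - 3.170·0.866667 = 1.353
Σt over all 4·12 pixels = 290766/2125 ≈ 136.8310588
V = pitch²·Σt = 1.4²·290766/2125 = 268.189

t(10,1)=1.353 V=268.189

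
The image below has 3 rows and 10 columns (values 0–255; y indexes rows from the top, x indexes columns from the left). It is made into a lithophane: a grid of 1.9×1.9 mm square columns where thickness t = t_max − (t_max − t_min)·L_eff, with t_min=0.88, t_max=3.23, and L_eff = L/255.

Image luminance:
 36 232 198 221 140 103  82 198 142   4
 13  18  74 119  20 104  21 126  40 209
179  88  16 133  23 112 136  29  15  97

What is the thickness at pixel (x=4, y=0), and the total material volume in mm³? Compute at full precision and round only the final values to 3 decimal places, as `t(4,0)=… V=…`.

span = t_max - t_min = 3.23 - 0.88 = 2.350
L(4,0) = 140, L_eff = 140/255 = 0.549020
t(4,0) = 3.23 - 2.350·0.549020 = 1.940
Σt over all 3·10 pixels = 59429/850 ≈ 69.9164706
V = pitch²·Σt = 1.9²·59429/850 = 252.398

t(4,0)=1.940 V=252.398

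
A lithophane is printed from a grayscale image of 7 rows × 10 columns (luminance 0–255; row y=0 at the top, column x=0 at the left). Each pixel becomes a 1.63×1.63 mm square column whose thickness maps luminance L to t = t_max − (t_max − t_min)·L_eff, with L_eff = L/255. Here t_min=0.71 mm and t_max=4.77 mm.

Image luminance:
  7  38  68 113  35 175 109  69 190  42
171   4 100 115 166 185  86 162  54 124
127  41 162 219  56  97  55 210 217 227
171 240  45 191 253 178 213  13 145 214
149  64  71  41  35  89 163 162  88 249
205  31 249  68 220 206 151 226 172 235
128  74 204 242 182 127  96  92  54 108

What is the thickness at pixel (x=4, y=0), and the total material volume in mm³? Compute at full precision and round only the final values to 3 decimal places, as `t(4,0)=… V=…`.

span = t_max - t_min = 4.77 - 0.71 = 4.060
L(4,0) = 35, L_eff = 35/255 = 0.137255
t(4,0) = 4.77 - 4.060·0.137255 = 4.213
Σt over all 7·10 pixels = 2375821/12750 ≈ 186.3389020
V = pitch²·Σt = 1.63²·2375821/12750 = 495.084

t(4,0)=4.213 V=495.084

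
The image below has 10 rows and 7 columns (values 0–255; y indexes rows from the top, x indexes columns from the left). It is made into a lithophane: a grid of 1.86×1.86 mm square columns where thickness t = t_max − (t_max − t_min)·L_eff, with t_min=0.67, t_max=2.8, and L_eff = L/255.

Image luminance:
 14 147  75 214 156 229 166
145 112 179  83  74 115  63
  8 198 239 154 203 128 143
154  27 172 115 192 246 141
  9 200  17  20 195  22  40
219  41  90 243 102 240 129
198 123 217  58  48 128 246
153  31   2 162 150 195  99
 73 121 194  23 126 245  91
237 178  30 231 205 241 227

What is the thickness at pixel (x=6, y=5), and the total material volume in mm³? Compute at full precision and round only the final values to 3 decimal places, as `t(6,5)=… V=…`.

t(6,5)=1.722 V=403.812

span = t_max - t_min = 2.8 - 0.67 = 2.130
L(6,5) = 129, L_eff = 129/255 = 0.505882
t(6,5) = 2.8 - 2.130·0.505882 = 1.722
Σt over all 10·7 pixels = 992139/8500 ≈ 116.7222353
V = pitch²·Σt = 1.86²·992139/8500 = 403.812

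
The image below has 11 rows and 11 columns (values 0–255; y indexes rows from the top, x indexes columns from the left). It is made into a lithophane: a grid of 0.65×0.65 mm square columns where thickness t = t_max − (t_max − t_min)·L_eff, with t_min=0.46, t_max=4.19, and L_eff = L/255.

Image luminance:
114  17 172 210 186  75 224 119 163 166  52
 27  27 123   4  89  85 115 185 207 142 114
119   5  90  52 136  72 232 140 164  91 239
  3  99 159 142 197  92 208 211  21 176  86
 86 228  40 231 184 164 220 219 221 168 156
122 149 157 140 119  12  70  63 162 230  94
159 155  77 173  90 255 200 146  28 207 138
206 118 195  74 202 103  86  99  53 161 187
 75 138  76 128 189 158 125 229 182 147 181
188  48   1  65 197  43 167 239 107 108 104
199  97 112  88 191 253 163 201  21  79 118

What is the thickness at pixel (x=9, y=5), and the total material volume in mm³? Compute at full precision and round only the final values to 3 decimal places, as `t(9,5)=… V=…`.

t(9,5)=0.826 V=114.617

span = t_max - t_min = 4.19 - 0.46 = 3.730
L(9,5) = 230, L_eff = 230/255 = 0.901961
t(9,5) = 4.19 - 3.730·0.901961 = 0.826
Σt over all 11·11 pixels = 6917723/25500 ≈ 271.2832549
V = pitch²·Σt = 0.65²·6917723/25500 = 114.617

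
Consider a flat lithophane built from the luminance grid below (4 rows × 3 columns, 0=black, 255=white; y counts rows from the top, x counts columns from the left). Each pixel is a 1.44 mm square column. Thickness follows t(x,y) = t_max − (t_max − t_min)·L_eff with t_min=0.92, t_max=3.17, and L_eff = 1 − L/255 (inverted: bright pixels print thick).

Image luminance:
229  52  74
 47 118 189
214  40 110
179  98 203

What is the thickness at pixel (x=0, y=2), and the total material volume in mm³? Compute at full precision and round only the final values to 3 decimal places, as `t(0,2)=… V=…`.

t(0,2)=2.808 V=51.307

span = t_max - t_min = 3.17 - 0.92 = 2.250
L(0,2) = 214, L_eff = 1 - 214/255 = 0.160784 (inverted)
t(0,2) = 3.17 - 2.250·0.160784 = 2.808
Σt over all 4·3 pixels = 42063/1700 ≈ 24.7429412
V = pitch²·Σt = 1.44²·42063/1700 = 51.307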